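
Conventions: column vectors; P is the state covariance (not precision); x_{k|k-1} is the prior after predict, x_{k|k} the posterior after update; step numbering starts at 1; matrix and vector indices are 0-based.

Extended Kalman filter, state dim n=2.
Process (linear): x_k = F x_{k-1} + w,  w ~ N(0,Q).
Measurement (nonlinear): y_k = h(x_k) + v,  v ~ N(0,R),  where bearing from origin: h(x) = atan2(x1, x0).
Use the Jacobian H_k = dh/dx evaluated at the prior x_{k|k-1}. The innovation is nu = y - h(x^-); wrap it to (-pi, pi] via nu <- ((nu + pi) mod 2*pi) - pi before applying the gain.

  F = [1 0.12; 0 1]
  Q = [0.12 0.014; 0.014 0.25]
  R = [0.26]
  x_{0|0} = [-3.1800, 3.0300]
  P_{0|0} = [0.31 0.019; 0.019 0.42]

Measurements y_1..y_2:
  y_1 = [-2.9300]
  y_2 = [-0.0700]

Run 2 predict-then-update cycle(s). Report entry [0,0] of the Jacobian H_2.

H_jac[0,0] = -0.1764

step 1: x^-=[-2.8164, 3.0300]  P^-=[0.4406 0.0834; 0.0834 0.6700]  H_jac=[-0.1771 -0.1646]  S=[0.2968]  K=[-0.3091; -0.4212]  nu=[1.0335]  x^+=[-3.1358, 2.5946]  P^+=[0.4123 0.0448; 0.0448 0.6173]
step 2: x^-=[-2.8245, 2.5946]  P^-=[0.5519 0.1328; 0.1328 0.8673]  H_jac=[-0.1764 -0.1920]  S=[0.3181]  K=[-0.3862; -0.5971]  nu=[-2.4686]  x^+=[-1.8712, 4.0687]  P^+=[0.5044 0.0595; 0.0595 0.7539]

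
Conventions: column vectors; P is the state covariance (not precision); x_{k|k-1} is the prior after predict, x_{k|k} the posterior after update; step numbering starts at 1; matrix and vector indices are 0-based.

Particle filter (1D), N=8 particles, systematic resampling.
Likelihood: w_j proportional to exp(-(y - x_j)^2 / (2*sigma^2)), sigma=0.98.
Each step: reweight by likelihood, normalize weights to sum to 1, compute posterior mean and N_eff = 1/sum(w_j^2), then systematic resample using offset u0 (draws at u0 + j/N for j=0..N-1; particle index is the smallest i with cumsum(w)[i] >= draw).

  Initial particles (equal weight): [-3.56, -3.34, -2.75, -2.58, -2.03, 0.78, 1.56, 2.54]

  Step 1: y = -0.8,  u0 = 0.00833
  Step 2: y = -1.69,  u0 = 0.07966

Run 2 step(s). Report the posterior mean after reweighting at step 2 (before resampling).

post_mean = -2.2115

step 1: w=[0.0162, 0.0297, 0.1181, 0.1643, 0.3890, 0.2331, 0.0471, 0.0026]  mean=-1.4334  Neff=4.0012  idx=[0, 2, 3, 4, 4, 4, 5, 5]
step 2: w=[0.0378, 0.1299, 0.1544, 0.2195, 0.2195, 0.2195, 0.0097, 0.0097]  mean=-2.2115  Neff=5.3513  idx=[1, 2, 3, 3, 4, 4, 5, 5]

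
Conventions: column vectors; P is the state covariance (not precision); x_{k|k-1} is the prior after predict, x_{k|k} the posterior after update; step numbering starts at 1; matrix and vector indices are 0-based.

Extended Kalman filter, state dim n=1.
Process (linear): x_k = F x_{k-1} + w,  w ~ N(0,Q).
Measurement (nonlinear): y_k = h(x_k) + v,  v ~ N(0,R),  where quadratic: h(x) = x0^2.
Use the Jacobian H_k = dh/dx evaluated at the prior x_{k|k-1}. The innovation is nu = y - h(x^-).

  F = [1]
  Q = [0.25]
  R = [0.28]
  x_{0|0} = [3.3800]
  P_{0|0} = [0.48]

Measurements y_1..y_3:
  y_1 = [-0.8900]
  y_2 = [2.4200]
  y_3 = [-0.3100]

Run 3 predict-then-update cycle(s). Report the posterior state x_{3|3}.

step 1: x^-=[3.3800]  P^-=[0.7300]  H_jac=[6.7600]  S=[33.6392]  K=[0.1467]  nu=[-12.3144]  x^+=[1.5735]  P^+=[0.0061]
step 2: x^-=[1.5735]  P^-=[0.2561]  H_jac=[3.1470]  S=[2.8161]  K=[0.2862]  nu=[-0.0559]  x^+=[1.5575]  P^+=[0.0255]
step 3: x^-=[1.5575]  P^-=[0.2755]  H_jac=[3.1150]  S=[2.9529]  K=[0.2906]  nu=[-2.7358]  x^+=[0.7625]  P^+=[0.0261]

x_post = [0.7625]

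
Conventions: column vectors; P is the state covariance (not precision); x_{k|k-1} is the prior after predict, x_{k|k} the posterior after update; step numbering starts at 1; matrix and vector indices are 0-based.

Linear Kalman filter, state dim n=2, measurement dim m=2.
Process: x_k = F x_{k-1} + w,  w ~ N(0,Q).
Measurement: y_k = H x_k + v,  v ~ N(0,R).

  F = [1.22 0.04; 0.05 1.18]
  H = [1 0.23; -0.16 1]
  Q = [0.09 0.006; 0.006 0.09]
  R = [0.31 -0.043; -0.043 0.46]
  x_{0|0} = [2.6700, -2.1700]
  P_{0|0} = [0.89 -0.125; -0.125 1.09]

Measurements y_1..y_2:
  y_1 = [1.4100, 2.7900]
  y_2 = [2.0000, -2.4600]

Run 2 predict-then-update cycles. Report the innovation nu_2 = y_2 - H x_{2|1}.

innov = [-0.2083, -4.2865]

step 1: x^-=[3.1706, -2.4271]  P^-=[1.4042 -0.0685; -0.0685 1.5952]  S=[1.7671 0.0333; 0.0333 2.1130]  K=[0.7886 -0.1511; 0.1546 0.7577]  nu=[-1.2024, 5.7244]  x^+=[1.3572, 1.7242]  P^+=[0.2650 -0.0610; -0.0610 0.3321]
step 2: x^-=[1.7248, 2.1024]  P^-=[0.4790 -0.0501; -0.0501 0.5459]  S=[0.7948 -0.0424; -0.0424 1.0342]  K=[0.5829 -0.0987; 0.1237 0.5407]  nu=[-0.2083, -4.2865]  x^+=[2.0264, -0.2409]  P^+=[0.1940 -0.0394; -0.0394 0.2371]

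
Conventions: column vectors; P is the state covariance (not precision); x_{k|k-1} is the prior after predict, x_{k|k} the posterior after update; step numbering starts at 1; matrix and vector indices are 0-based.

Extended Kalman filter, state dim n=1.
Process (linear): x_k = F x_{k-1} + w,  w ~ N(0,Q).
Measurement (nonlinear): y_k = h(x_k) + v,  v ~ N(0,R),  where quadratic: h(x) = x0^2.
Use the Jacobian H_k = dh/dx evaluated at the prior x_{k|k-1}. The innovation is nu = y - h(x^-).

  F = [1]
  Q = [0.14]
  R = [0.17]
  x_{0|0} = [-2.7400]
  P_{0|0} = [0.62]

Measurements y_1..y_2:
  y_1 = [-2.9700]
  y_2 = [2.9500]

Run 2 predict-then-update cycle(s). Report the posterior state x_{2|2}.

x_post = [-1.7847]

step 1: x^-=[-2.7400]  P^-=[0.7600]  H_jac=[-5.4800]  S=[22.9931]  K=[-0.1811]  nu=[-10.4776]  x^+=[-0.8422]  P^+=[0.0056]
step 2: x^-=[-0.8422]  P^-=[0.1456]  H_jac=[-1.6843]  S=[0.5831]  K=[-0.4206]  nu=[2.2408]  x^+=[-1.7847]  P^+=[0.0425]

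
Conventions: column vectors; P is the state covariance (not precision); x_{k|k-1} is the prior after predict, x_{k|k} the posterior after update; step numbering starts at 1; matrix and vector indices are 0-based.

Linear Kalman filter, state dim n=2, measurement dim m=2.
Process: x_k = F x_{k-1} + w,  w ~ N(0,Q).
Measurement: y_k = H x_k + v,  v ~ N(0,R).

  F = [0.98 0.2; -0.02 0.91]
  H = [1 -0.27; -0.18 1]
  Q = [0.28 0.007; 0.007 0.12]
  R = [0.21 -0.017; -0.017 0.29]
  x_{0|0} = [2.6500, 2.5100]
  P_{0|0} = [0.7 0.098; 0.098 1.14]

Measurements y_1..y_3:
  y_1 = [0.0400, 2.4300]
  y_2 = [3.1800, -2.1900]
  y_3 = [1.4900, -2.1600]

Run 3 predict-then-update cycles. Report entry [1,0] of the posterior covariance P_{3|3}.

P_post[1,0] = 0.0472

step 1: x^-=[3.0990, 2.2311]  P^-=[1.0363 0.2878; 0.2878 1.0607]  S=[1.1682 -0.1882; -0.1882 1.2807]  K=[0.8535 0.2045; 0.1312 0.8071]  nu=[-2.4566, 0.7567]  x^+=[1.1570, 2.5196]  P^+=[0.1974 0.0803; 0.0803 0.2463]
step 2: x^-=[1.6378, 2.2697]  P^-=[0.5110 0.1193; 0.1193 0.3211]  S=[0.6800 -0.0706; -0.0706 0.5847]  K=[0.7179 0.1334; 0.1024 0.5248]  nu=[2.1550, -4.1649]  x^+=[2.6295, 0.3046]  P^+=[0.1636 0.0559; 0.0559 0.1605]
step 3: x^-=[2.6378, 0.2246]  P^-=[0.4655 0.0827; 0.0827 0.2510]  S=[0.6491 -0.0819; -0.0819 0.5263]  K=[0.6961 0.1061; 0.0811 0.4612]  nu=[-1.0872, -1.9098]  x^+=[1.6784, -0.7444]  P^+=[0.1571 0.0472; 0.0472 0.1409]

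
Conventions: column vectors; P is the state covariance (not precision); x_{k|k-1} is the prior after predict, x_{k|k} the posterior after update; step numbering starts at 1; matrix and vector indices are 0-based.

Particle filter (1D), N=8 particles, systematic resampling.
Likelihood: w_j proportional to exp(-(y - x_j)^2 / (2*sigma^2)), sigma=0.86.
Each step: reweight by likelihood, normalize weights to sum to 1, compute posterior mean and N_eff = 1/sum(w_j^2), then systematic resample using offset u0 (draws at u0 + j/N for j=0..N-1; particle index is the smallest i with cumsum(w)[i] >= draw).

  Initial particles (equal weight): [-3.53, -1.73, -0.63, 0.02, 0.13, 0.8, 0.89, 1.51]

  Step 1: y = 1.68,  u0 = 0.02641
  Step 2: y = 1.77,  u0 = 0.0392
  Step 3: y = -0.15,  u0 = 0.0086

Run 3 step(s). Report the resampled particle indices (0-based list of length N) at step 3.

resampled_idx = [0, 0, 1, 1, 2, 3, 3, 5]

step 1: w=[0.0000, 0.0001, 0.0104, 0.0595, 0.0755, 0.2271, 0.2514, 0.3759]  mean=0.9773  Neff=3.7673  idx=[3, 5, 5, 6, 6, 7, 7, 7]
step 2: w=[0.0241, 0.1011, 0.1011, 0.1132, 0.1132, 0.1825, 0.1825, 0.1825]  mean=1.1902  Neff=6.8254  idx=[1, 2, 3, 4, 5, 6, 6, 7]
step 3: w=[0.2035, 0.2035, 0.1803, 0.1803, 0.0581, 0.0581, 0.0581, 0.0581]  mean=0.9975  Neff=6.1993  idx=[0, 0, 1, 1, 2, 3, 3, 5]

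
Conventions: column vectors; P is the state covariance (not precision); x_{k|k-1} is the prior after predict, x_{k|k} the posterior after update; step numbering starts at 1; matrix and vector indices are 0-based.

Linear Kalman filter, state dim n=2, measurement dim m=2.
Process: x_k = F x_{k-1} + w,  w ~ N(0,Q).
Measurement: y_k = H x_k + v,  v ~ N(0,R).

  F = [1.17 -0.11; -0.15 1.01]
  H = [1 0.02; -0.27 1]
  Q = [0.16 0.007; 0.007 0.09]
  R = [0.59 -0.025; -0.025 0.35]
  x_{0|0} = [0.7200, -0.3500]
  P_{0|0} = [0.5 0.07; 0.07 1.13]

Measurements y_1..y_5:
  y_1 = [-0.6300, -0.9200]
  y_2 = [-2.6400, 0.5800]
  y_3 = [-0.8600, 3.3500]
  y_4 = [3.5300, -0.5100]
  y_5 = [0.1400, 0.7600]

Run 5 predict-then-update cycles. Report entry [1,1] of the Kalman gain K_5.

K[1,1] = 0.3980

step 1: x^-=[0.8809, -0.4615]  P^-=[0.8401 -0.1224; -0.1224 1.2328]  S=[1.4257 -0.3489; -0.3489 1.7101]  K=[0.5658 -0.0888; 0.1185 0.7644]  nu=[-1.5017, -0.2207]  x^+=[0.0508, -0.8081]  P^+=[0.3351 0.0453; 0.0453 0.2768]
step 2: x^-=[0.1484, -0.8238]  P^-=[0.6105 -0.0283; -0.0283 0.3662]  S=[1.1995 -0.2107; -0.2107 0.7760]  K=[0.4880 -0.1164; 0.0705 0.5009]  nu=[-2.7719, 1.4439]  x^+=[-1.3725, -0.2959]  P^+=[0.2903 0.0254; 0.0254 0.1804]
step 3: x^-=[-1.5733, -0.0930]  P^-=[0.5531 -0.0335; -0.0335 0.2729]  S=[1.1418 -0.2022; -0.2022 0.6813]  K=[0.4605 -0.1317; 0.0514 0.4291]  nu=[0.7151, 3.0182]  x^+=[-1.6415, 1.2387]  P^+=[0.2746 0.0165; 0.0165 0.1534]
step 4: x^-=[-2.0568, 1.4974]  P^-=[0.5335 -0.0384; -0.0384 0.2476]  S=[1.1221 -0.2023; -0.2023 0.6572]  K=[0.4497 -0.1392; 0.0434 0.4059]  nu=[5.5569, -2.5627]  x^+=[0.7988, 0.6982]  P^+=[0.2686 0.0125; 0.0125 0.1444]
step 5: x^-=[0.8578, 0.5853]  P^-=[0.5261 -0.0411; -0.0411 0.2395]  S=[1.1146 -0.2032; -0.2032 0.6501]  K=[0.4453 -0.1426; 0.0399 0.3980]  nu=[-0.7296, 0.4063]  x^+=[0.4750, 0.7179]  P^+=[0.2661 0.0108; 0.0108 0.1412]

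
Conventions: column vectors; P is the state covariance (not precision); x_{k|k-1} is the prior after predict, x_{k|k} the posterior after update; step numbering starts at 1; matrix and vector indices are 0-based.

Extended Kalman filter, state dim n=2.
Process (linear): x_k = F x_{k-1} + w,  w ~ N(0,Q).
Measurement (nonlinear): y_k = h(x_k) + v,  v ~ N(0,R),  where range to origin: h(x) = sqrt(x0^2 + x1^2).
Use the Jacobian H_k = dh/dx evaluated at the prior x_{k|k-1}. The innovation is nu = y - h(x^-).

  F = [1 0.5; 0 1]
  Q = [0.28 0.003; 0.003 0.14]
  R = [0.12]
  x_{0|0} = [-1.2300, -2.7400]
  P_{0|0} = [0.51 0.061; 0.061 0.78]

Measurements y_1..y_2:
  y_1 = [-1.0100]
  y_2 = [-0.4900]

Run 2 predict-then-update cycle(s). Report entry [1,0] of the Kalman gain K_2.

K[1,0] = 0.1760

step 1: x^-=[-2.6000, -2.7400]  P^-=[1.0460 0.4540; 0.4540 0.9200]  H_jac=[-0.6883 -0.7254]  S=[1.5531]  K=[-0.6756; -0.6309]  nu=[-4.7872]  x^+=[0.6345, 0.2804]  P^+=[0.3370 -0.2080; -0.2080 0.3018]
step 2: x^-=[0.7747, 0.2804]  P^-=[0.4844 -0.0541; -0.0541 0.4418]  H_jac=[0.9403 0.3403]  S=[0.5648]  K=[0.7738; 0.1760]  nu=[-1.3138]  x^+=[-0.2420, 0.0491]  P^+=[0.1462 -0.1311; -0.1311 0.4243]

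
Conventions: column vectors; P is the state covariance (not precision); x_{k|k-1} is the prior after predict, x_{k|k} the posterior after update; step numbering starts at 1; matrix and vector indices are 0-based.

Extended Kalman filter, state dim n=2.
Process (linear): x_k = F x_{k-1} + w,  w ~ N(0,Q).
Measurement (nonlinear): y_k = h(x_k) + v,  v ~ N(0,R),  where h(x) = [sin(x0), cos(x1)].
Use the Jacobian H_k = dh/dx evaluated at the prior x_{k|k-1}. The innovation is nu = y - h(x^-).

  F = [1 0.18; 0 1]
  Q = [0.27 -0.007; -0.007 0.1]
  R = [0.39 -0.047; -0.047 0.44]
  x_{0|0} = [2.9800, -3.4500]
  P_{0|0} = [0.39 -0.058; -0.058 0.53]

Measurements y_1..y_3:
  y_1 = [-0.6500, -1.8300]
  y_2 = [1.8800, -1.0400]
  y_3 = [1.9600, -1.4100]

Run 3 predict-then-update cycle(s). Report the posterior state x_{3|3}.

x_post = [1.6471, -3.0488]

step 1: x^-=[2.3590, -3.4500]  P^-=[0.6563 0.0304; 0.0304 0.6300]  H_jac=[-0.7091 0.0000; 0.0000 -0.3035]  S=[0.7200 -0.0405; -0.0405 0.4980]  K=[-0.6504 -0.0714; -0.0518 -0.3882]  nu=[-1.3551, -0.8772]  x^+=[3.3029, -3.0394]  P^+=[0.3530 0.0027; 0.0027 0.5547]
step 2: x^-=[2.7558, -3.0394]  P^-=[0.6419 0.0956; 0.0956 0.6547]  H_jac=[-0.9265 0.0000; 0.0000 0.1020]  S=[0.9410 -0.0560; -0.0560 0.4468]  K=[-0.6355 -0.0579; -0.0858 0.1387]  nu=[1.5037, -0.0452]  x^+=[1.8029, -3.1747]  P^+=[0.2646 0.0432; 0.0432 0.6378]
step 3: x^-=[1.2314, -3.1747]  P^-=[0.5708 0.1510; 0.1510 0.7378]  H_jac=[0.3329 0.0000; 0.0000 -0.0331]  S=[0.4532 -0.0487; -0.0487 0.4408]  K=[0.4230 0.0354; 0.1062 -0.0437]  nu=[1.0170, -0.4105]  x^+=[1.6471, -3.0488]  P^+=[0.4906 0.1306; 0.1306 0.7314]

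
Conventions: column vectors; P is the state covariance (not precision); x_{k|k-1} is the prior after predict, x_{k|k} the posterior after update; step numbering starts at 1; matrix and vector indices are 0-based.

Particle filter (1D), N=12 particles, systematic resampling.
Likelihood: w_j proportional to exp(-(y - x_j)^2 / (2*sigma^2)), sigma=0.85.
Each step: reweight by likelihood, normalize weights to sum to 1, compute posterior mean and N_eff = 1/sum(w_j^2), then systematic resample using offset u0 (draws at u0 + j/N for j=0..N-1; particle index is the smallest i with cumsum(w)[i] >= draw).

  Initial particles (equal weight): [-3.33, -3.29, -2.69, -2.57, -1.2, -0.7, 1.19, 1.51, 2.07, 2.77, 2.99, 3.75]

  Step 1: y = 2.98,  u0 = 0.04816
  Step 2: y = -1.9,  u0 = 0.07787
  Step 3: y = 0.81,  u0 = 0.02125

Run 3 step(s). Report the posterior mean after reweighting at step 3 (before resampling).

post_mean = 1.5579

step 1: w=[0.0000, 0.0000, 0.0000, 0.0000, 0.0000, 0.0000, 0.0308, 0.0635, 0.1597, 0.2748, 0.2832, 0.1879]  mean=2.7759  Neff=4.5142  idx=[7, 8, 8, 9, 9, 9, 10, 10, 10, 10, 11, 11]
step 2: w=[0.8945, 0.0512, 0.0512, 0.0008, 0.0008, 0.0008, 0.0002, 0.0002, 0.0002, 0.0002, 0.0000, 0.0000]  mean=1.5714  Neff=1.2417  idx=[0, 0, 0, 0, 0, 0, 0, 0, 0, 0, 1, 2]
step 3: w=[0.0914, 0.0914, 0.0914, 0.0914, 0.0914, 0.0914, 0.0914, 0.0914, 0.0914, 0.0914, 0.0428, 0.0428]  mean=1.5579  Neff=11.4574  idx=[0, 1, 2, 2, 3, 4, 5, 6, 7, 8, 9, 10]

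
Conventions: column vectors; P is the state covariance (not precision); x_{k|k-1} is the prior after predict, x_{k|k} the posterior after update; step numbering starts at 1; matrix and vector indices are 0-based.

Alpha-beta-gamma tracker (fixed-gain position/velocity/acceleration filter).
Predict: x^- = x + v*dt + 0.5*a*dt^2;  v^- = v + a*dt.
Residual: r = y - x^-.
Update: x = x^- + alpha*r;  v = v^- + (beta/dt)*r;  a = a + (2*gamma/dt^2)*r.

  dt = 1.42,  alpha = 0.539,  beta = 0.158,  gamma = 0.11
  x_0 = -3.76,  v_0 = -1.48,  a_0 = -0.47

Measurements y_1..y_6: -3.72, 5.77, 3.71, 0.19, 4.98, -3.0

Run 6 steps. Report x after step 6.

x_post = 4.7226

step 1: x_pred=-6.3355  r=2.6155  x^+=-4.9257  v^+=-1.8564  a^+=-0.1846
step 2: x_pred=-7.7479  r=13.5179  x^+=-0.4618  v^+=-0.6145  a^+=1.2902
step 3: x_pred=-0.0335  r=3.7435  x^+=1.9843  v^+=1.6342  a^+=1.6987
step 4: x_pred=6.0174  r=-5.8274  x^+=2.8764  v^+=3.3979  a^+=1.0629
step 5: x_pred=8.7731  r=-3.7931  x^+=6.7286  v^+=4.4852  a^+=0.6490
step 6: x_pred=13.7519  r=-16.7519  x^+=4.7226  v^+=3.5428  a^+=-1.1787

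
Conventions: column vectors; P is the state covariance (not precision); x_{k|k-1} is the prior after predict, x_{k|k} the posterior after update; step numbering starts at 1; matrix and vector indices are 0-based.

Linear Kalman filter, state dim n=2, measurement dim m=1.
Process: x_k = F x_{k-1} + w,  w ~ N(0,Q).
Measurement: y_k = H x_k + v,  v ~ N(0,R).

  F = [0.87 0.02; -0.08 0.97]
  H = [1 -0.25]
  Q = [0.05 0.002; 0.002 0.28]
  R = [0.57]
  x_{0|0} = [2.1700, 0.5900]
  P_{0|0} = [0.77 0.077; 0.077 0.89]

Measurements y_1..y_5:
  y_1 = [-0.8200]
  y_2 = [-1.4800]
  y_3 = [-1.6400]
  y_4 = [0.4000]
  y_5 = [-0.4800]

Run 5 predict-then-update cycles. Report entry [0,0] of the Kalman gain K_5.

K[0,0] = 0.1757

step 1: x^-=[1.8997, 0.3987]  P^-=[0.6358 0.0305; 0.0305 1.1104]  S=[1.2600]  K=[0.4986; -0.1961]  nu=[-2.6200]  x^+=[0.5934, 0.9124]  P^+=[0.3226 0.1537; 0.1537 1.0619]
step 2: x^-=[0.5345, 0.8376]  P^-=[0.3000 0.1296; 0.1296 1.2574]  S=[0.8837]  K=[0.3028; -0.2090]  nu=[-1.8051]  x^+=[-0.0120, 1.2149]  P^+=[0.2190 0.1855; 0.1855 1.2188]
step 3: x^-=[0.0138, 1.1794]  P^-=[0.2227 0.1667; 0.1667 1.3993]  S=[0.7968]  K=[0.2272; -0.2299]  nu=[-1.3590]  x^+=[-0.2949, 1.4918]  P^+=[0.1816 0.2083; 0.2083 1.3572]
step 4: x^-=[-0.2267, 1.4706]  P^-=[0.1952 0.1911; 0.1911 1.5259]  S=[0.7650]  K=[0.1927; -0.2488]  nu=[0.9944]  x^+=[-0.0351, 1.2232]  P^+=[0.1668 0.2278; 0.2278 1.4785]
step 5: x^-=[-0.0061, 1.1894]  P^-=[0.1848 0.2110; 0.2110 1.6368]  S=[0.7516]  K=[0.1757; -0.2638]  nu=[-0.1766]  x^+=[-0.0371, 1.2359]  P^+=[0.1616 0.2458; 0.2458 1.5846]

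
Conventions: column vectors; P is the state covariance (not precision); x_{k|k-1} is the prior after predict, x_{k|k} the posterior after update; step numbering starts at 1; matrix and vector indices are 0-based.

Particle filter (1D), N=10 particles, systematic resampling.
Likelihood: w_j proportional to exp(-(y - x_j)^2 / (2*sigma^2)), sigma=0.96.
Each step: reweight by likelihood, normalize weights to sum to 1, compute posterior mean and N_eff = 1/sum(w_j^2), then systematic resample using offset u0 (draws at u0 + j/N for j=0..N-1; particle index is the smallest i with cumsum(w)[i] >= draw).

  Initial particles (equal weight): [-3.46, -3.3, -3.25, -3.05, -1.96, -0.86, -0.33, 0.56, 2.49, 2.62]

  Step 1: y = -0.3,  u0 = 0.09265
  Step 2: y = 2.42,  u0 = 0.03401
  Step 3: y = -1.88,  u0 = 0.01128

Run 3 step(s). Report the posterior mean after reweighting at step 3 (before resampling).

step 1: w=[0.0016, 0.0027, 0.0032, 0.0059, 0.0801, 0.3014, 0.3571, 0.2392, 0.0052, 0.0035]  mean=-0.4207  Neff=3.5444  idx=[4, 5, 5, 5, 6, 6, 6, 7, 7, 8]
step 2: w=[0.0000, 0.0021, 0.0021, 0.0021, 0.0121, 0.0121, 0.0121, 0.1124, 0.1124, 0.7324]  mean=1.9319  Neff=1.7791  idx=[6, 7, 8, 9, 9, 9, 9, 9, 9, 9]
step 3: w=[0.7739, 0.1127, 0.1127, 0.0001, 0.0001, 0.0001, 0.0001, 0.0001, 0.0001, 0.0001]  mean=-0.1276  Neff=1.6016  idx=[0, 0, 0, 0, 0, 0, 0, 0, 1, 2]

post_mean = -0.1276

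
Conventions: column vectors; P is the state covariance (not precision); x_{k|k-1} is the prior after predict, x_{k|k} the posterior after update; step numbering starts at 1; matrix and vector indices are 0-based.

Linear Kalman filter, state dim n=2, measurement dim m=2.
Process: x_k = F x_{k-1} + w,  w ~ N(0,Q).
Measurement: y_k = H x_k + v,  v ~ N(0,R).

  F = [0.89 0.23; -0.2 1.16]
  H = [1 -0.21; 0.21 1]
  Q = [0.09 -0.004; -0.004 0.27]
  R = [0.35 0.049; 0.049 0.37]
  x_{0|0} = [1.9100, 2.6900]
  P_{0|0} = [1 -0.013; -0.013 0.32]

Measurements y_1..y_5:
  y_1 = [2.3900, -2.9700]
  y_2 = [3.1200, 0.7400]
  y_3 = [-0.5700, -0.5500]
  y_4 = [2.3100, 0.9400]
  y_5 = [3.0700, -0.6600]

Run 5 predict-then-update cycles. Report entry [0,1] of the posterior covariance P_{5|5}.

step 1: x^-=[2.3186, 2.7384]  P^-=[0.8937 -0.1094; -0.1094 0.7466]  S=[1.3226 -0.0247; -0.0247 1.1101]  K=[0.6947 0.0860; -0.1892 0.6477]  nu=[0.6465, -6.1953]  x^+=[2.2352, -1.3964]  P^+=[0.2502 0.0133; 0.0133 0.2276]
step 2: x^-=[1.6681, -2.0669]  P^-=[0.3056 0.0253; 0.0253 0.5801]  S=[0.6706 0.0156; 0.0156 0.9742]  K=[0.4459 0.0847; -0.1579 0.6034]  nu=[1.0178, 2.4566]  x^+=[2.3302, -0.7453]  P^+=[0.1641 0.0187; 0.0187 0.2116]
step 3: x^-=[1.9024, -1.3305]  P^-=[0.2389 0.0417; 0.0417 0.5526]  S=[0.5957 0.0230; 0.0230 0.9506]  K=[0.3829 0.0874; -0.1477 0.5941]  nu=[-2.7518, 0.3810]  x^+=[0.8820, -0.6977]  P^+=[0.1427 0.0211; 0.0211 0.2081]
step 4: x^-=[0.6245, -0.9858]  P^-=[0.2227 0.0470; 0.0470 0.5460]  S=[0.5771 0.0260; 0.0260 0.9455]  K=[0.3648 0.0891; -0.1440 0.5918]  nu=[1.4785, 1.7946]  x^+=[1.3238, -0.1365]  P^+=[0.1367 0.0221; 0.0221 0.2073]
step 5: x^-=[1.1468, -0.4232]  P^-=[0.2183 0.0488; 0.0488 0.5441]  S=[0.5718 0.0272; 0.0272 0.9442]  K=[0.3596 0.0899; -0.1426 0.5912]  nu=[1.8343, -0.4777]  x^+=[1.7635, -0.9672]  P^+=[0.1350 0.0225; 0.0225 0.2070]

P_post[0,1] = 0.0225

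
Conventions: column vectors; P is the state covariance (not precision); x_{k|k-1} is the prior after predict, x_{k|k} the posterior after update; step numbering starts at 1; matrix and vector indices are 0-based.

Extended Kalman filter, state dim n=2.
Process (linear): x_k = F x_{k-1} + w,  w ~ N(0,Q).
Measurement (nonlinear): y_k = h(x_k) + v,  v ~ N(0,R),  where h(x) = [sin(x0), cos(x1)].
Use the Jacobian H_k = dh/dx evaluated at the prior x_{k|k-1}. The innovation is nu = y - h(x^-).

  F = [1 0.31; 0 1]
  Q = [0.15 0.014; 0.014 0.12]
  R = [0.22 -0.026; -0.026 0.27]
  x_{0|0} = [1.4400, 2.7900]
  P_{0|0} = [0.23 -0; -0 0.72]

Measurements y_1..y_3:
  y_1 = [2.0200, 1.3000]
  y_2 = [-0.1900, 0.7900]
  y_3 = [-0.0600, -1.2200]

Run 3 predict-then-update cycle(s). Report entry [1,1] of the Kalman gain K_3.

K[1,1] = -0.5622

step 1: x^-=[2.3049, 2.7900]  P^-=[0.4492 0.2372; 0.2372 0.8400]  H_jac=[-0.6699 0.0000; 0.0000 -0.3444]  S=[0.4216 0.0287; 0.0287 0.3696]  K=[-0.7024 -0.1664; -0.3253 -0.7574]  nu=[1.2776, 2.2388]  x^+=[1.0349, 0.6788]  P^+=[0.2242 0.0774; 0.0774 0.5692]
step 2: x^-=[1.2453, 0.6788]  P^-=[0.4769 0.2679; 0.2679 0.6892]  H_jac=[0.3197 0.0000; 0.0000 -0.6278]  S=[0.2688 -0.0798; -0.0798 0.5417]  K=[0.4970 -0.2373; 0.0853 -0.7863]  nu=[-1.1375, 0.0117]  x^+=[0.6773, 0.5726]  P^+=[0.3612 0.1226; 0.1226 0.3417]
step 3: x^-=[0.8548, 0.5726]  P^-=[0.6201 0.2426; 0.2426 0.4617]  H_jac=[0.6564 0.0000; 0.0000 -0.5418]  S=[0.4872 -0.1123; -0.1123 0.4055]  K=[0.8127 -0.0991; 0.1973 -0.5622]  nu=[-0.8144, -2.0605]  x^+=[0.3971, 1.5704]  P^+=[0.2763 0.0884; 0.0884 0.2896]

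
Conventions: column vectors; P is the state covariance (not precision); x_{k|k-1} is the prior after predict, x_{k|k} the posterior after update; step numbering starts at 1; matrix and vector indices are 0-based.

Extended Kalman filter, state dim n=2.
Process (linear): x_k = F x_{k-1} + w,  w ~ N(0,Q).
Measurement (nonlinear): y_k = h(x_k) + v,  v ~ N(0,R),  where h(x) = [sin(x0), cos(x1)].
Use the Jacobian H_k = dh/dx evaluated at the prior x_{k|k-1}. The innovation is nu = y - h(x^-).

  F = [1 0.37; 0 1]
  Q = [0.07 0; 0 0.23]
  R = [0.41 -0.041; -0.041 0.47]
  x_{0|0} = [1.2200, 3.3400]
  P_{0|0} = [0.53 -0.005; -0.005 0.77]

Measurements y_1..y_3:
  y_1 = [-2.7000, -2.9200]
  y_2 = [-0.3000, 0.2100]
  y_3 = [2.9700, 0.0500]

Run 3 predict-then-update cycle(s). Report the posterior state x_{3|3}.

x_post = [8.3842, 4.8783]

step 1: x^-=[2.4558, 3.3400]  P^-=[0.7017 0.2799; 0.2799 1.0000]  H_jac=[-0.7739 0.0000; 0.0000 0.1971]  S=[0.8303 -0.0837; -0.0837 0.5089]  K=[-0.6540 0.0009; -0.2256 0.3503]  nu=[-3.3333, -1.9396]  x^+=[4.6341, 3.4126]  P^+=[0.3465 0.1381; 0.1381 0.8821]
step 2: x^-=[5.8967, 3.4126]  P^-=[0.6394 0.4644; 0.4644 1.1121]  H_jac=[0.9262 0.0000; 0.0000 0.2677]  S=[0.9586 0.0742; 0.0742 0.5497]  K=[0.6067 0.1443; 0.4112 0.4861]  nu=[0.0769, 1.1735]  x^+=[6.1128, 4.0147]  P^+=[0.2622 0.1605; 0.1605 0.7905]
step 3: x^-=[7.5982, 4.0147]  P^-=[0.5591 0.4530; 0.4530 1.0205]  H_jac=[0.2530 0.0000; 0.0000 0.7663]  S=[0.4458 0.0468; 0.0468 1.0693]  K=[0.2846 0.3122; 0.1811 0.7234]  nu=[2.0025, 0.6925]  x^+=[8.3842, 4.8783]  P^+=[0.4105 0.1762; 0.1762 0.4340]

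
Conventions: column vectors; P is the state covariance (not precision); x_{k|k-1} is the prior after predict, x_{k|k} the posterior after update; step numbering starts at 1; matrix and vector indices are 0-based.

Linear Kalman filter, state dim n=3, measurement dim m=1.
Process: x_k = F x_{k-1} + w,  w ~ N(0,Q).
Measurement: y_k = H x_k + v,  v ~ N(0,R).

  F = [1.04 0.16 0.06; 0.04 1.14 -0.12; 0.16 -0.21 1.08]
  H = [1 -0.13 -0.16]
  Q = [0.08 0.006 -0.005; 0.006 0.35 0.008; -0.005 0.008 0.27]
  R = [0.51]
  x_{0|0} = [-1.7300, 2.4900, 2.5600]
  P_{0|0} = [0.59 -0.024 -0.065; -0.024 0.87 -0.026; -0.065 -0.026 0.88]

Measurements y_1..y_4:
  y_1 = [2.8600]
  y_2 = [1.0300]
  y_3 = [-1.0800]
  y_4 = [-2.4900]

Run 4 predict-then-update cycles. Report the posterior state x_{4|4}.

x_post = [-0.5585, -1.6201, 2.9947]

step 1: x^-=[-1.2472, 2.4622, 1.9651]  P^-=[0.7270 0.1610 0.0478; 0.1610 1.4998 -0.3490; 0.0478 -0.3490 1.3408]  S=[1.2250]  K=[0.5701; 0.0178; -0.0991]  nu=[4.7417]  x^+=[1.4562, 2.5467, 1.4953]  P^+=[0.3288 0.1485 0.1170; 0.1485 1.4994 -0.3468; 0.1170 -0.3468 1.3288]
step 2: x^-=[2.0116, 2.7820, 1.3131]  P^-=[0.5362 0.4293 0.1338; 0.4293 2.4256 -0.9281; 0.1338 -0.9281 2.0822]  S=[0.9474]  K=[0.4844; 0.2770; -0.0831]  nu=[-0.4099]  x^+=[1.8131, 2.6685, 1.3472]  P^+=[0.3138 0.3021 0.1719; 0.3021 2.3529 -0.9063; 0.1719 -0.9063 2.0757]
step 3: x^-=[2.3934, 2.9529, 1.1846]  P^-=[0.5918 0.7278 0.0940; 0.7278 3.7121 -1.9043; 0.0940 -1.9043 3.2531]  S=[0.9493]  K=[0.5079; 0.5793; -0.1885]  nu=[-2.9000]  x^+=[0.9206, 1.2730, 1.7314]  P^+=[0.3469 0.4485 0.1849; 0.4485 3.3936 -1.8006; 0.1849 -1.8006 3.2194]
step 4: x^-=[1.2649, 1.2802, 1.7499]  P^-=[0.6914 1.0396 -0.0182; 1.0396 5.3390 -3.3993; -0.0182 -3.3993 5.0341]  S=[1.0147]  K=[0.5511; 0.8766; -0.3762]  nu=[-3.3085]  x^+=[-0.5585, -1.6201, 2.9947]  P^+=[0.3833 0.5494 0.1922; 0.5494 4.5593 -3.0646; 0.1922 -3.0646 4.8905]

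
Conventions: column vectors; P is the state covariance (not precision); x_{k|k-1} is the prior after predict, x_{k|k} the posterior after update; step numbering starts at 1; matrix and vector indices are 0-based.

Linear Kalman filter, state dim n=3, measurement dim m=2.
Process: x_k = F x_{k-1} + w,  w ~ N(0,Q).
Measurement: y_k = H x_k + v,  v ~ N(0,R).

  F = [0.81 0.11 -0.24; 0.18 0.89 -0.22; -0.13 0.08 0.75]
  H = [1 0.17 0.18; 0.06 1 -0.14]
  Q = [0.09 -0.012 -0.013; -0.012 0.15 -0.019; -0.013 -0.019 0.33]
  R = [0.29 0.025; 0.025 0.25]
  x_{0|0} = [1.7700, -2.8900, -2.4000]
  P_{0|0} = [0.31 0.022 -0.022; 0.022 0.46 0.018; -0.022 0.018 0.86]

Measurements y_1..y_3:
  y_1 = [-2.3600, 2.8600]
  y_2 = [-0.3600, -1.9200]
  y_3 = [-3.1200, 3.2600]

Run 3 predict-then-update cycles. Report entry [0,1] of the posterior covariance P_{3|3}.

P_post[0,1] = 0.0058

step 1: x^-=[1.6918, -1.7255, -2.2613]  P^-=[0.3600 0.1405 -0.2082; 0.1405 0.5678 -0.1295; -0.2082 -0.1295 0.8279]  S=[0.6582 0.2709; 0.2709 0.8919]  K=[0.5007 0.0624; 0.0577 0.6488; -0.0050 -0.2877]  nu=[-3.3514, 4.1674]  x^+=[0.2738, 0.7851, -3.4436]  P^+=[0.1746 -0.0036 -0.1515; -0.0036 0.1698 0.0425; -0.1515 0.0425 0.7533]
step 2: x^-=[1.1346, 1.5056, -2.5555]  P^-=[0.3060 0.0906 -0.2597; 0.0906 0.3208 -0.1321; -0.2597 -0.1321 0.7925]  S=[0.5602 0.1824; 0.1824 0.6397]  K=[0.4589 0.0964; 0.0454 0.5260; -0.1294 -0.3674]  nu=[-1.2905, -3.8514]  x^+=[0.1712, -0.5789, -0.9735]  P^+=[0.1660 0.0017 -0.1708; 0.0017 0.1340 0.0103; -0.1708 0.0103 0.6794]
step 3: x^-=[0.3086, -0.2702, -0.7987]  P^-=[0.3058 0.0978 -0.2599; 0.0978 0.3044 -0.1469; -0.2599 -0.1469 0.7503]  S=[0.5596 0.1856; 0.1856 0.6275]  K=[0.4567 0.1080; 0.0500 0.5125; -0.1401 -0.3849]  nu=[-3.2389, 3.3999]  x^+=[-0.8036, 1.3102, -1.6537]  P^+=[0.1634 0.0058 -0.1626; 0.0058 0.1287 -0.0023; -0.1626 -0.0023 0.6264]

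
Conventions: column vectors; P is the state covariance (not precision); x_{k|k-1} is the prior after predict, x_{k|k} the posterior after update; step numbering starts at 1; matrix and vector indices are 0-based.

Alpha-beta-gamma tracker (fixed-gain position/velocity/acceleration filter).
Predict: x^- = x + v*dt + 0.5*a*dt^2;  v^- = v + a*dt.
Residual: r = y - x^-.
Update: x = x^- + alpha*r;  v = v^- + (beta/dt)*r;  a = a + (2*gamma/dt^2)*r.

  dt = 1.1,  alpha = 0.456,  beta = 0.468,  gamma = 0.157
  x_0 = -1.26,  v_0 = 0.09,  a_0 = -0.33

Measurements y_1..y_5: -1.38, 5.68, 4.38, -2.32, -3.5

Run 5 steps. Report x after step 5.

x_post = 0.3014

step 1: x_pred=-1.3607  r=-0.0193  x^+=-1.3695  v^+=-0.2812  a^+=-0.3350
step 2: x_pred=-1.8815  r=7.5615  x^+=1.5665  v^+=2.5673  a^+=1.6272
step 3: x_pred=5.3751  r=-0.9951  x^+=4.9213  v^+=3.9339  a^+=1.3690
step 4: x_pred=10.0769  r=-12.3969  x^+=4.4239  v^+=0.1655  a^+=-1.8480
step 5: x_pred=3.4879  r=-6.9879  x^+=0.3014  v^+=-4.8404  a^+=-3.6614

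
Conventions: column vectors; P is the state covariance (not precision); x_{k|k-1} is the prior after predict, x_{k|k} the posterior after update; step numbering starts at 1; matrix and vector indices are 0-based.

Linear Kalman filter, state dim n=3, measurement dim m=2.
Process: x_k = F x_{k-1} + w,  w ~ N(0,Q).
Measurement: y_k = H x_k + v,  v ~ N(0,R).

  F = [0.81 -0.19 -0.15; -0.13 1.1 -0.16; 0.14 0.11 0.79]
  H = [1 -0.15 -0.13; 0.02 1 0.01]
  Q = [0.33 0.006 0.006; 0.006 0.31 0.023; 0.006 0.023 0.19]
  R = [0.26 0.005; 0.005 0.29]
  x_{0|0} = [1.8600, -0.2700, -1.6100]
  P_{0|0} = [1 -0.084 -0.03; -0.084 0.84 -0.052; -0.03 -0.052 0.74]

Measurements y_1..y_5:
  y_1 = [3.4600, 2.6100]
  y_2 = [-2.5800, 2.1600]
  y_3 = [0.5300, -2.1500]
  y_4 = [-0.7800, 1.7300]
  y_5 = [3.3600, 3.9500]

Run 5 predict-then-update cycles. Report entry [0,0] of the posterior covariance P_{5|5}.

step 1: x^-=[1.7994, -0.2812, -1.0412]  P^-=[1.0633 -0.3237 -0.0010; -0.3237 1.4033 -0.0394; -0.0010 -0.0394 0.6633]  S=[1.4619 -0.5027; -0.5027 1.6801]  K=[0.7788 0.0530; -0.0849 0.8058; -0.0695 -0.0403]  nu=[1.4831, 2.8656]  x^+=[3.1064, 1.9021, -1.2597]  P^+=[0.2133 0.0144 0.0641; 0.0144 0.2332 -0.0199; 0.0641 -0.0199 0.6564]
step 2: x^-=[2.3437, 1.8900, -0.3510]  P^-=[0.4720 -0.0407 -0.0086; -0.0407 0.6181 -0.0586; -0.0086 -0.0586 0.6178]  S=[0.7685 -0.1120; -0.1120 0.9055]  K=[0.6299 0.0433; -0.0656 0.6729; -0.1148 -0.0722]  nu=[-4.6858, 0.2266]  x^+=[-0.5980, 2.3499, 0.1706]  P^+=[0.1715 0.0118 0.0441; 0.0118 0.1949 -0.0285; 0.0441 -0.0285 0.6048]
step 3: x^-=[-0.9564, 2.6353, 0.3095]  P^-=[0.4472 -0.0285 -0.0175; -0.0285 0.5726 -0.0611; -0.0175 -0.0611 0.5784]  S=[0.7405 -0.0932; -0.0932 0.8605]  K=[0.6182 0.0441; -0.0610 0.6575; -0.1226 -0.0779]  nu=[1.9220, -4.7693]  x^+=[0.0217, -0.6176, 0.4457]  P^+=[0.1675 0.0122 0.0366; 0.0122 0.1904 -0.0296; 0.0366 -0.0296 0.5638]
step 4: x^-=[0.0680, -0.7535, 0.2872]  P^-=[0.4452 -0.0268 -0.0175; -0.0268 0.5661 -0.0563; -0.0175 -0.0563 0.5508]  S=[0.7376 -0.0912; -0.0912 0.8542]  K=[0.6176 0.0448; -0.0606 0.6550; -0.1182 -0.0725]  nu=[-0.9237, 2.4793]  x^+=[-0.3915, 0.9265, 0.2165]  P^+=[0.1672 0.0124 0.0346; 0.0124 0.1897 -0.0277; 0.0346 -0.0277 0.5375]
step 5: x^-=[-0.5256, 1.0354, 0.2182]  P^-=[0.4448 -0.0271 -0.0159; -0.0271 0.5638 -0.0512; -0.0159 -0.0512 0.5343]  S=[0.7368 -0.0918; -0.0918 0.8519]  K=[0.6176 0.0450; -0.0611 0.6540; -0.1137 -0.0665]  nu=[4.0693, 2.9230]  x^+=[2.1192, 2.6984, -0.4388]  P^+=[0.1671 0.0124 0.0342; 0.0124 0.1894 -0.0258; 0.0342 -0.0258 0.5224]

P_post[0,0] = 0.1671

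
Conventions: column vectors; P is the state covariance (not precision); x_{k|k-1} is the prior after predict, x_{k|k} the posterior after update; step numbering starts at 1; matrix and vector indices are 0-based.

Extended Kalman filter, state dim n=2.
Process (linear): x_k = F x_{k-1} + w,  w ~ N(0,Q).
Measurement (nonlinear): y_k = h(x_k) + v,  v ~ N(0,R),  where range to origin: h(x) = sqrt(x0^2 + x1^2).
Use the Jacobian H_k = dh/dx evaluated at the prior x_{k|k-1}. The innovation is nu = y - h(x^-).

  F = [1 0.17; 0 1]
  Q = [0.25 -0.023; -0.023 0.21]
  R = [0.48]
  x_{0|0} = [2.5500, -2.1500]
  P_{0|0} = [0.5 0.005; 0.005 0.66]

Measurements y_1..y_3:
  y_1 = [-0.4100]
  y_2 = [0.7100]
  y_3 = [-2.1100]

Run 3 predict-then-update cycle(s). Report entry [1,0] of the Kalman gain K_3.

K[1,0] = -0.3143

step 1: x^-=[2.1845, -2.1500]  P^-=[0.7708 0.0942; 0.0942 0.8700]  H_jac=[0.7127 -0.7015]  S=[1.2054]  K=[0.4009; -0.4506]  nu=[-3.4751]  x^+=[0.7913, -0.5842]  P^+=[0.5770 0.3119; 0.3119 0.6253]
step 2: x^-=[0.6920, -0.5842]  P^-=[0.9512 0.3952; 0.3952 0.8353]  H_jac=[0.7641 -0.6451]  S=[0.9933]  K=[0.4750; -0.2384]  nu=[-0.1956]  x^+=[0.5991, -0.5376]  P^+=[0.7271 0.5077; 0.5077 0.7788]
step 3: x^-=[0.5077, -0.5376]  P^-=[1.1722 0.6171; 0.6171 0.9888]  H_jac=[0.6866 -0.7270]  S=[0.9391]  K=[0.3792; -0.3143]  nu=[-2.8494]  x^+=[-0.5729, 0.3580]  P^+=[1.0371 0.7291; 0.7291 0.8960]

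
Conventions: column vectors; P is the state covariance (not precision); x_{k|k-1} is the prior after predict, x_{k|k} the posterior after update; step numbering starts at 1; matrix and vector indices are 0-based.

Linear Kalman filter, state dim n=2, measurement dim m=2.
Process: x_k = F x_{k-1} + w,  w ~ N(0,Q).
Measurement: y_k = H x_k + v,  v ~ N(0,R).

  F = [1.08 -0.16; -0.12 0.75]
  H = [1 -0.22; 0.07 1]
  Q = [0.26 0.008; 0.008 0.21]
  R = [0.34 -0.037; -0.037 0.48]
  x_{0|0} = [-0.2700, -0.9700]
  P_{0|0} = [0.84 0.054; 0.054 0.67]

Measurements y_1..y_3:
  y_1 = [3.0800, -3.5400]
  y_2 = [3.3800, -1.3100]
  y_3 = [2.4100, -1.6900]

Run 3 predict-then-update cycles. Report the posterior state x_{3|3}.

step 1: x^-=[-0.1364, -0.6951]  P^-=[1.2383 -0.1365; -0.1365 0.5893]  S=[1.6668 -0.2143; -0.2143 1.0562]  K=[0.7751 0.1101; -0.0915 0.5303]  nu=[3.0635, -2.8354]  x^+=[1.9257, -2.4788]  P^+=[0.2608 0.0059; 0.0059 0.2575]
step 2: x^-=[2.4764, -2.0902]  P^-=[0.5687 -0.0518; -0.0518 0.3575]  S=[0.9488 -0.1268; -0.1268 0.8331]  K=[0.6221 0.0803; -0.0824 0.4123]  nu=[0.4438, 0.6069]  x^+=[2.8012, -1.8766]  P^+=[0.2088 0.0009; 0.0009 0.2009]
step 3: x^-=[3.3256, -1.7436]  P^-=[0.5083 -0.0424; -0.0424 0.3258]  S=[0.8827 -0.1148; -0.1148 0.8024]  K=[0.5964 0.0769; -0.0783 0.3912]  nu=[-1.2992, -0.1792]  x^+=[2.5370, -1.7119]  P^+=[0.2001 0.0008; 0.0008 0.1906]

x_post = [2.5370, -1.7119]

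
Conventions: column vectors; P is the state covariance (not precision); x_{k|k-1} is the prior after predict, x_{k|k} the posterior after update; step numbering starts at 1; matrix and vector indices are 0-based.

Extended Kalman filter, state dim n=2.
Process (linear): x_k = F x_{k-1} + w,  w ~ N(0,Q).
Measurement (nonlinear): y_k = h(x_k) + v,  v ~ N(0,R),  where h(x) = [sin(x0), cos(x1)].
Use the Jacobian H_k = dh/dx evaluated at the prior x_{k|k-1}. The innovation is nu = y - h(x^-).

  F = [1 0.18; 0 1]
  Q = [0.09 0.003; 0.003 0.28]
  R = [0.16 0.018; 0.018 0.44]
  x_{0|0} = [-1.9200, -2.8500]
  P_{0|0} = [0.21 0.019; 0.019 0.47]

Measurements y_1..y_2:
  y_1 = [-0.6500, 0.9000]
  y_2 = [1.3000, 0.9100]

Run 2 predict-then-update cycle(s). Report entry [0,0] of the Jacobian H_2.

H_jac[0,0] = -0.9058

step 1: x^-=[-2.4330, -2.8500]  P^-=[0.3221 0.1066; 0.1066 0.7500]  H_jac=[-0.7593 0.0000; 0.0000 0.2875]  S=[0.3457 -0.0053; -0.0053 0.5020]  K=[-0.7066 0.0536; -0.2276 0.4271]  nu=[0.0008, 1.8578]  x^+=[-2.3339, -2.0567]  P^+=[0.1476 0.0378; 0.0378 0.6395]
step 2: x^-=[-2.7041, -2.0567]  P^-=[0.2720 0.1560; 0.1560 0.9195]  H_jac=[-0.9058 0.0000; 0.0000 0.8843]  S=[0.3832 -0.1069; -0.1069 1.1590]  K=[-0.6259 0.0612; -0.1775 0.6852]  nu=[1.7237, 1.3770]  x^+=[-3.6986, -1.4191]  P^+=[0.1093 0.0177; 0.0177 0.3373]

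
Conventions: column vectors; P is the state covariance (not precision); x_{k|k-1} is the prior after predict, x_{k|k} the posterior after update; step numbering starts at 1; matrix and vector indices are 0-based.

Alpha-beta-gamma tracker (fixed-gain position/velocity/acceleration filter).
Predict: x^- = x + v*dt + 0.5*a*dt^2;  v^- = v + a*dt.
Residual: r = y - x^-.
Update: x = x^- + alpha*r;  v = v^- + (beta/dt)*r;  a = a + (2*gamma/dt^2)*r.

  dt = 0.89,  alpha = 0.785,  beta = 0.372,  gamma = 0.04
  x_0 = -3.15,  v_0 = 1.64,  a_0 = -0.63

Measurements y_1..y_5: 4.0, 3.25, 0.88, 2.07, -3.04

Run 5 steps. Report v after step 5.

v_post = -2.9549

step 1: x_pred=-1.9399  r=5.9399  x^+=2.7229  v^+=3.5620  a^+=-0.0301
step 2: x_pred=5.8812  r=-2.6312  x^+=3.8157  v^+=2.4355  a^+=-0.2958
step 3: x_pred=5.8661  r=-4.9861  x^+=1.9520  v^+=0.0881  a^+=-0.7994
step 4: x_pred=1.7138  r=0.3562  x^+=1.9934  v^+=-0.4745  a^+=-0.7634
step 5: x_pred=1.2687  r=-4.3087  x^+=-2.1136  v^+=-2.9549  a^+=-1.1986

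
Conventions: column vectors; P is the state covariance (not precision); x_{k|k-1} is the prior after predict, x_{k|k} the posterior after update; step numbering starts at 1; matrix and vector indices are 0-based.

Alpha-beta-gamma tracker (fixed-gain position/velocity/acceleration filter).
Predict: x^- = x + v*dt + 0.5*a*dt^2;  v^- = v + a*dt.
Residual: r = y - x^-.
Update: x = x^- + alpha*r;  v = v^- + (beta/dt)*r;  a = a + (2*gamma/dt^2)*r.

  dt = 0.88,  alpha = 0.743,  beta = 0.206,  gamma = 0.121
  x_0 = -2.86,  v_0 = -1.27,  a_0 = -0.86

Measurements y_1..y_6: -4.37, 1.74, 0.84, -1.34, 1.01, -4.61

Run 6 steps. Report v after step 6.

step 1: x_pred=-4.3106  r=-0.0594  x^+=-4.3547  v^+=-2.0407  a^+=-0.8786
step 2: x_pred=-6.4907  r=8.2307  x^+=-0.3753  v^+=-0.8871  a^+=1.6935
step 3: x_pred=-0.5002  r=1.3402  x^+=0.4956  v^+=0.9169  a^+=2.1124
step 4: x_pred=2.1204  r=-3.4604  x^+=-0.4507  v^+=1.9658  a^+=1.0310
step 5: x_pred=1.6784  r=-0.6684  x^+=1.1818  v^+=2.7166  a^+=0.8221
step 6: x_pred=3.8907  r=-8.5007  x^+=-2.4253  v^+=1.4501  a^+=-1.8344

v_post = 1.4501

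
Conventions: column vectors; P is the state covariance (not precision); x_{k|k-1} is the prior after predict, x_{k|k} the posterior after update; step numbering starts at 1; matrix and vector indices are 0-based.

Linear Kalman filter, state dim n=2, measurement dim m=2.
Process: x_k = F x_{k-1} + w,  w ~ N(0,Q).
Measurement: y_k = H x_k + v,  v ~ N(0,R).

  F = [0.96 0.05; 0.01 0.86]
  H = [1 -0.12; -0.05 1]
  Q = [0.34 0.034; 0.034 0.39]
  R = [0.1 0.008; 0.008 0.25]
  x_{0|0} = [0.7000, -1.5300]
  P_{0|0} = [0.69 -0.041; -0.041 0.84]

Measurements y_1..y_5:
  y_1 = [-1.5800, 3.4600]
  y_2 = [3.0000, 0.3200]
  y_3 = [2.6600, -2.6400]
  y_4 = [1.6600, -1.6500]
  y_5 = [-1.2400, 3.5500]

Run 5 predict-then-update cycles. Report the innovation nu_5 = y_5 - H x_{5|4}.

step 1: x^-=[0.5955, -1.3088]  P^-=[0.9741 0.0429; 0.0429 1.0106]  S=[1.0783 -0.1188; -0.1188 1.2588]  K=[0.9075 0.0810; 0.0158 0.8027]  nu=[-2.3326, 4.7986]  x^+=[-1.1323, 2.5060]  P^+=[0.0953 0.0323; 0.0323 0.2024]
step 2: x^-=[-0.9617, 2.1439]  P^-=[0.4314 0.0703; 0.0703 0.5403]  S=[0.5223 -0.0077; -0.0077 0.7843]  K=[0.8108 0.0701; 0.0205 0.6846]  nu=[4.2190, -1.8719]  x^+=[2.3280, 0.9490]  P^+=[0.0850 0.0283; 0.0283 0.1727]
step 3: x^-=[2.2823, 0.8394]  P^-=[0.4215 0.0656; 0.0656 0.5182]  S=[0.5132 -0.0093; -0.0093 0.7627]  K=[0.8072 0.0682; 0.0188 0.6754]  nu=[0.4784, -3.3653]  x^+=[2.4390, -1.4244]  P^+=[0.0846 0.0277; 0.0277 0.1704]
step 4: x^-=[2.2703, -1.2006]  P^-=[0.4210 0.0650; 0.0650 0.5165]  S=[0.5129 -0.0096; -0.0096 0.7610]  K=[0.8070 0.0680; 0.0186 0.6746]  nu=[-0.7543, -0.3359]  x^+=[1.6387, -1.4412]  P^+=[0.0846 0.0277; 0.0277 0.1702]
step 5: x^-=[1.5011, -1.2231]  P^-=[0.4210 0.0650; 0.0650 0.5164]  S=[0.5129 -0.0096; -0.0096 0.7609]  K=[0.8070 0.0680; 0.0186 0.6746]  nu=[-2.8878, 4.8481]  x^+=[-0.4999, 1.9937]  P^+=[0.0846 0.0277; 0.0277 0.1702]

innov = [-2.8878, 4.8481]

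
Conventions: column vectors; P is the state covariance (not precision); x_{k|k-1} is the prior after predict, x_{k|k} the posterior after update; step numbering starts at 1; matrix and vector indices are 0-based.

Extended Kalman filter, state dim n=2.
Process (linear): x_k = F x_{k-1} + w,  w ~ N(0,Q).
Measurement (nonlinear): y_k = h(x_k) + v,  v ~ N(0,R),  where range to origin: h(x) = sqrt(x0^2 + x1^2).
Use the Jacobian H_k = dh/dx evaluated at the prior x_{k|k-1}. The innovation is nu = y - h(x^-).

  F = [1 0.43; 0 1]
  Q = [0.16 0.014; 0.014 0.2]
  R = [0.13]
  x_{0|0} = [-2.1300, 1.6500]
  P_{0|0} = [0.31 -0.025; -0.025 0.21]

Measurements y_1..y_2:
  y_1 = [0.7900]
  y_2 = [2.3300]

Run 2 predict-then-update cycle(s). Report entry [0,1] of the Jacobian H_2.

H_jac[0,1] = 0.9511

step 1: x^-=[-1.4205, 1.6500]  P^-=[0.4873 0.0793; 0.0793 0.4100]  H_jac=[-0.6524 0.7578]  S=[0.4945]  K=[-0.5214; 0.5237]  nu=[-1.3872]  x^+=[-0.6971, 0.9235]  P^+=[0.3529 0.2143; 0.2143 0.2744]
step 2: x^-=[-0.3000, 0.9235]  P^-=[0.7479 0.3463; 0.3463 0.4744]  H_jac=[-0.3090 0.9511]  S=[0.4269]  K=[0.2302; 0.8061]  nu=[1.3590]  x^+=[0.0127, 2.0189]  P^+=[0.7253 0.2671; 0.2671 0.1970]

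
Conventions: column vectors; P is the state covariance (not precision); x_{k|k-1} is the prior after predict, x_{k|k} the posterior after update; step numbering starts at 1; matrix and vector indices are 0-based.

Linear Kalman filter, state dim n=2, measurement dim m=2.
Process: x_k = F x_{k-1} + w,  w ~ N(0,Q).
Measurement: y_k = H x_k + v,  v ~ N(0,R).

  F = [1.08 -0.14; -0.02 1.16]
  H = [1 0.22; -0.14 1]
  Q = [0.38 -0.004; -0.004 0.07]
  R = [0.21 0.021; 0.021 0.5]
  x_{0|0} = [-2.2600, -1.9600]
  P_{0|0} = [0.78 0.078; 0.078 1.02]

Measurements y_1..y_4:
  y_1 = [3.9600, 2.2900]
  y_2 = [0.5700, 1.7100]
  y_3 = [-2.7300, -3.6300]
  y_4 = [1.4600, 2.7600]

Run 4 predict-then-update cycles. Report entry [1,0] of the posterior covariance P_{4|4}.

P_post[1,0] = -0.0308

step 1: x^-=[-2.1664, -2.2284]  P^-=[1.2862 -0.0886; -0.0886 1.4392]  S=[1.5269 0.0717; 0.0717 1.9892]  K=[0.8374 -0.1652; 0.1153 0.7256]  nu=[6.6166, 4.2151]  x^+=[2.6777, 1.5928]  P^+=[0.1811 -0.0397; -0.0397 0.3597]
step 2: x^-=[2.6689, 1.7941]  P^-=[0.6103 -0.1161; -0.1161 0.5559]  S=[0.7961 -0.0547; -0.0547 1.1003]  K=[0.7244 -0.1472; 0.0436 0.5221]  nu=[-2.4936, 0.2896]  x^+=[0.8199, 1.8365]  P^+=[0.1570 -0.0364; -0.0364 0.2569]
step 3: x^-=[0.6284, 2.1140]  P^-=[0.5792 -0.0948; -0.0948 0.4174]  S=[0.7677 -0.0601; -0.0601 0.9553]  K=[0.7164 -0.1390; 0.0316 0.4528]  nu=[-3.8235, -5.6560]  x^+=[-1.3245, -0.5680]  P^+=[0.1547 -0.0328; -0.0328 0.2225]
step 4: x^-=[-1.3509, -0.6324]  P^-=[0.5748 -0.0847; -0.0847 0.3710]  S=[0.7655 -0.0599; -0.0599 0.9059]  K=[0.7160 -0.1349; 0.0292 0.4245]  nu=[2.9501, 3.2033]  x^+=[0.3290, 0.8136]  P^+=[0.1543 -0.0308; -0.0308 0.2085]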